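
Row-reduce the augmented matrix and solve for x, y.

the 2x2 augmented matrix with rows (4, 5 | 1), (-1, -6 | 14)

(4, -3)

Forward elimination on [A|b]:
R2 <- R2 - (-1/4)*R1:  [     0  -19/4   57/4 ]
Row echelon form:
[ 4      5  |     1 ]
[ 0  -19/4  |  57/4 ]
Back-substitution:
y = (57/4) / (-19/4) = -3
x = (1 - (5)*(-3)) / 4 = 4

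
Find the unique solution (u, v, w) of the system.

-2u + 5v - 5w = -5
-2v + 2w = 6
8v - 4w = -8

(-5, 1, 4)

Forward elimination on [A|b]:
R3 <- R3 - (-4)*R2:  [  0   0   4  16 ]
Row echelon form:
[ -2   5  -5  |  -5 ]
[  0  -2   2  |   6 ]
[  0   0   4  |  16 ]
Back-substitution:
w = (16) / 4 = 4
v = (6 - (2)*(4)) / -2 = 1
u = (-5 - (5)*(1) - (-5)*(4)) / -2 = -5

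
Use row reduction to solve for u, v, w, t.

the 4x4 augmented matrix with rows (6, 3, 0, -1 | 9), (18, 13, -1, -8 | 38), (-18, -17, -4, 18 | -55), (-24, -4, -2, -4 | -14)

Forward elimination on [A|b]:
R2 <- R2 - (3)*R1:  [  0   4  -1  -5  11 ]
R3 <- R3 - (-3)*R1:  [   0   -8   -4   15  -28 ]
R4 <- R4 - (-4)*R1:  [  0   8  -2  -8  22 ]
R3 <- R3 - (-2)*R2:  [  0   0  -6   5  -6 ]
R4 <- R4 - (2)*R2:  [ 0  0  0  2  0 ]
Row echelon form:
[ 6  3   0  -1  |   9 ]
[ 0  4  -1  -5  |  11 ]
[ 0  0  -6   5  |  -6 ]
[ 0  0   0   2  |   0 ]
Back-substitution:
t = (0) / 2 = 0
w = (-6 - (5)*(0)) / -6 = 1
v = (11 - (-1)*(1) - (-5)*(0)) / 4 = 3
u = (9 - (3)*(3) - (-1)*(0)) / 6 = 0

(0, 3, 1, 0)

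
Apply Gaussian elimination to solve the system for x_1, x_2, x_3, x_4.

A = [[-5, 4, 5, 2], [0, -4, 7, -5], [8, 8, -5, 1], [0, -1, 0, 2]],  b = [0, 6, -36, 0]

(-3, -2, -1, -1)

Forward elimination on [A|b]:
R3 <- R3 - (-8/5)*R1:  [    0  72/5     3  21/5   -36 ]
R3 <- R3 - (-18/5)*R2:  [     0      0  141/5  -69/5  -72/5 ]
R4 <- R4 - (1/4)*R2:  [    0     0  -7/4  13/4  -3/2 ]
R4 <- R4 - (-35/564)*R3:  [       0        0        0   225/94  -225/94 ]
Row echelon form:
[ -5   4      5       2  |        0 ]
[  0  -4      7      -5  |        6 ]
[  0   0  141/5   -69/5  |    -72/5 ]
[  0   0      0  225/94  |  -225/94 ]
Back-substitution:
x_4 = (-225/94) / (225/94) = -1
x_3 = (-72/5 - (-69/5)*(-1)) / (141/5) = -1
x_2 = (6 - (7)*(-1) - (-5)*(-1)) / -4 = -2
x_1 = (0 - (4)*(-2) - (5)*(-1) - (2)*(-1)) / -5 = -3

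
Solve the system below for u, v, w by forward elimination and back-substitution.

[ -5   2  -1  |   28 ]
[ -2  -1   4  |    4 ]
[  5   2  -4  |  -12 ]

(-4, 4, 0)

Forward elimination on [A|b]:
R2 <- R2 - (2/5)*R1:  [     0   -9/5   22/5  -36/5 ]
R3 <- R3 - (-1)*R1:  [  0   4  -5  16 ]
R3 <- R3 - (-20/9)*R2:  [    0     0  43/9     0 ]
Row echelon form:
[ -5     2    -1  |     28 ]
[  0  -9/5  22/5  |  -36/5 ]
[  0     0  43/9  |      0 ]
Back-substitution:
w = (0) / (43/9) = 0
v = (-36/5 - (22/5)*(0)) / (-9/5) = 4
u = (28 - (2)*(4) - (-1)*(0)) / -5 = -4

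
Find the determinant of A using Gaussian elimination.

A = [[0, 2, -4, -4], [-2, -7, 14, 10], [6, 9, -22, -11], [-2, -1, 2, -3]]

Forward elimination:
R1 <-> R2   (pivot in column 1 was zero)
[ -2  -7   14   10 ]
[  0   2   -4   -4 ]
[  6   9  -22  -11 ]
[ -2  -1    2   -3 ]
R3 <- R3 - (-3)*R1:  [   0  -12   20   19 ]
R4 <- R4 - (1)*R1:  [   0    6  -12  -13 ]
R3 <- R3 - (-6)*R2:  [  0   0  -4  -5 ]
R4 <- R4 - (3)*R2:  [  0   0   0  -1 ]
Upper-triangular form:
[ -2  -7  14  10 ]
[  0   2  -4  -4 ]
[  0   0  -4  -5 ]
[  0   0   0  -1 ]
det(A) = (-1)^1 * (-2) * (2) * (-4) * (-1) = 16  (1 row swap -> sign -1)

det(A) = 16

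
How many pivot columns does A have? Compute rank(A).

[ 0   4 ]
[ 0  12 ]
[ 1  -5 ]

rank(A) = 2

Row reduction:
R1 <-> R3   (pivot in column 1 was zero)
[ 1  -5 ]
[ 0  12 ]
[ 0   4 ]
R3 <- R3 - (1/3)*R2:  [ 0  0 ]
Row echelon form:
[ 1  -5 ]
[ 0  12 ]
[ 0   0 ]
Nonzero rows / pivot columns: 2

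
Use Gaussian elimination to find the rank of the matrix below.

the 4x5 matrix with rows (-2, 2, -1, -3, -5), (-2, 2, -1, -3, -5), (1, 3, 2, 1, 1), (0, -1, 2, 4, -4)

Row reduction:
R2 <- R2 - (1)*R1:  [ 0  0  0  0  0 ]
R3 <- R3 - (-1/2)*R1:  [    0     4   3/2  -1/2  -3/2 ]
R2 <-> R3   (pivot in column 2 was zero)
[ -2   2   -1    -3    -5 ]
[  0   4  3/2  -1/2  -3/2 ]
[  0   0    0     0     0 ]
[  0  -1    2     4    -4 ]
R4 <- R4 - (-1/4)*R2:  [     0      0   19/8   31/8  -35/8 ]
R3 <-> R4   (pivot in column 3 was zero)
[ -2  2    -1    -3     -5 ]
[  0  4   3/2  -1/2   -3/2 ]
[  0  0  19/8  31/8  -35/8 ]
[  0  0     0     0      0 ]
Row echelon form:
[ -2  2    -1    -3     -5 ]
[  0  4   3/2  -1/2   -3/2 ]
[  0  0  19/8  31/8  -35/8 ]
[  0  0     0     0      0 ]
Nonzero rows / pivot columns: 3

rank(A) = 3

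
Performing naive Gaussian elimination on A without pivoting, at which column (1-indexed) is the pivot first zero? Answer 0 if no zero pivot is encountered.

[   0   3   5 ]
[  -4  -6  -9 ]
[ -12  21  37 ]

first zero-pivot column = 1

Naive forward elimination:
Pivot entry (1,1) is zero but row 2 has -4 in column 1 -> naive elimination stops; a row interchange (e.g. R1 <-> R2) would be required here.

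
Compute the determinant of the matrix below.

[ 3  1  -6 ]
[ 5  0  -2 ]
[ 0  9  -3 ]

Forward elimination:
R2 <- R2 - (5/3)*R1:  [    0  -5/3     8 ]
R3 <- R3 - (-27/5)*R2:  [     0      0  201/5 ]
Upper-triangular form:
[ 3     1     -6 ]
[ 0  -5/3      8 ]
[ 0     0  201/5 ]
det(A) = (-1)^0 * (3) * (-5/3) * (201/5) = -201  (0 row swaps -> sign +1)

det(A) = -201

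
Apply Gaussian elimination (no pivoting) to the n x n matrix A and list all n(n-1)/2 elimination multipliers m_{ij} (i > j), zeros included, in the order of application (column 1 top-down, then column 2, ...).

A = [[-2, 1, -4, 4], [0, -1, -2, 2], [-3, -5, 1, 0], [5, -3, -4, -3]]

multipliers: 0, 3/2, -5/2, 13/2, 1/2, -13/20

Forward elimination:
R2: entry in column 1 is already 0 -> m_{21} = 0 (no row operation needed)
R3 <- R3 - (3/2)*R1:  [     0  -13/2      7     -6 ]
R4 <- R4 - (-5/2)*R1:  [    0  -1/2   -14     7 ]
R3 <- R3 - (13/2)*R2:  [   0    0   20  -19 ]
R4 <- R4 - (1/2)*R2:  [   0    0  -13    6 ]
R4 <- R4 - (-13/20)*R3:  [       0        0        0  -127/20 ]
Multipliers (in order of application): m_{21} = 0, m_{31} = 3/2, m_{41} = -5/2, m_{32} = 13/2, m_{42} = 1/2, m_{43} = -13/20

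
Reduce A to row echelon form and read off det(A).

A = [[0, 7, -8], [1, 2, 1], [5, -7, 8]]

Forward elimination:
R1 <-> R2   (pivot in column 1 was zero)
[ 1   2   1 ]
[ 0   7  -8 ]
[ 5  -7   8 ]
R3 <- R3 - (5)*R1:  [   0  -17    3 ]
R3 <- R3 - (-17/7)*R2:  [      0       0  -115/7 ]
Upper-triangular form:
[ 1  2       1 ]
[ 0  7      -8 ]
[ 0  0  -115/7 ]
det(A) = (-1)^1 * (1) * (7) * (-115/7) = 115  (1 row swap -> sign -1)

det(A) = 115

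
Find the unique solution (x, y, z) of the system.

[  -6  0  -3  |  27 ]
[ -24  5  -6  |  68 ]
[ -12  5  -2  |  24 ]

(-2, -2, -5)

Forward elimination on [A|b]:
R2 <- R2 - (4)*R1:  [   0    5    6  -40 ]
R3 <- R3 - (2)*R1:  [   0    5    4  -30 ]
R3 <- R3 - (1)*R2:  [  0   0  -2  10 ]
Row echelon form:
[ -6  0  -3  |   27 ]
[  0  5   6  |  -40 ]
[  0  0  -2  |   10 ]
Back-substitution:
z = (10) / -2 = -5
y = (-40 - (6)*(-5)) / 5 = -2
x = (27 - (-3)*(-5)) / -6 = -2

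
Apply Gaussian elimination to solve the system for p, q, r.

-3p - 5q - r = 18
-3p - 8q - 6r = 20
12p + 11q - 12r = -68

(0, -4, 2)

Forward elimination on [A|b]:
R2 <- R2 - (1)*R1:  [  0  -3  -5   2 ]
R3 <- R3 - (-4)*R1:  [   0   -9  -16    4 ]
R3 <- R3 - (3)*R2:  [  0   0  -1  -2 ]
Row echelon form:
[ -3  -5  -1  |  18 ]
[  0  -3  -5  |   2 ]
[  0   0  -1  |  -2 ]
Back-substitution:
r = (-2) / -1 = 2
q = (2 - (-5)*(2)) / -3 = -4
p = (18 - (-5)*(-4) - (-1)*(2)) / -3 = 0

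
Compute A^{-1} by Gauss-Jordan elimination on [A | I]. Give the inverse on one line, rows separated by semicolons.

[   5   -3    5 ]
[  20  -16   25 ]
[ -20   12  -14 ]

inverse = [19/30 -3/20 -1/24; 11/6 -1/4 5/24; 2/3 0 1/6]

Gauss-Jordan on [A | I]:
R1 <- (1/5)*R1:  [    1  -3/5     1  |   1/5     0     0 ]
R2 <- R2 - (20)*R1:  [  0  -4   5  |  -4   1   0 ]
R3 <- R3 - (-20)*R1:  [ 0  0  6  |  4  0  1 ]
R2 <- (1/-4)*R2:  [    0     1  -5/4  |     1  -1/4     0 ]
R1 <- R1 - (-3/5)*R2:  [     1      0    1/4  |    4/5  -3/20      0 ]
R3 <- (1/6)*R3:  [   0    0    1  |  2/3    0  1/6 ]
R1 <- R1 - (1/4)*R3:  [     1      0      0  |  19/30  -3/20  -1/24 ]
R2 <- R2 - (-5/4)*R3:  [    0     1     0  |  11/6  -1/4  5/24 ]
Right block of [I | A^{-1}] is the inverse:
[ 19/30  -3/20  -1/24 ]
[  11/6   -1/4   5/24 ]
[   2/3      0    1/6 ]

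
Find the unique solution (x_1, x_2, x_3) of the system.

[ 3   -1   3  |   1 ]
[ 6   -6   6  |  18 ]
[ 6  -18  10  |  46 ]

(4, -4, -5)

Forward elimination on [A|b]:
R2 <- R2 - (2)*R1:  [  0  -4   0  16 ]
R3 <- R3 - (2)*R1:  [   0  -16    4   44 ]
R3 <- R3 - (4)*R2:  [   0    0    4  -20 ]
Row echelon form:
[ 3  -1  3  |    1 ]
[ 0  -4  0  |   16 ]
[ 0   0  4  |  -20 ]
Back-substitution:
x_3 = (-20) / 4 = -5
x_2 = (16) / -4 = -4
x_1 = (1 - (-1)*(-4) - (3)*(-5)) / 3 = 4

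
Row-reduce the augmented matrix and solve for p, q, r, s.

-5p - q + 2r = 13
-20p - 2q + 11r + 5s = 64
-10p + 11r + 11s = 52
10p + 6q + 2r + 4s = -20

(-3, 0, -1, 3)

Forward elimination on [A|b]:
R2 <- R2 - (4)*R1:  [  0   2   3   5  12 ]
R3 <- R3 - (2)*R1:  [  0   2   7  11  26 ]
R4 <- R4 - (-2)*R1:  [ 0  4  6  4  6 ]
R3 <- R3 - (1)*R2:  [  0   0   4   6  14 ]
R4 <- R4 - (2)*R2:  [   0    0    0   -6  -18 ]
Row echelon form:
[ -5  -1  2   0  |   13 ]
[  0   2  3   5  |   12 ]
[  0   0  4   6  |   14 ]
[  0   0  0  -6  |  -18 ]
Back-substitution:
s = (-18) / -6 = 3
r = (14 - (6)*(3)) / 4 = -1
q = (12 - (3)*(-1) - (5)*(3)) / 2 = 0
p = (13 - (-1)*(0) - (2)*(-1)) / -5 = -3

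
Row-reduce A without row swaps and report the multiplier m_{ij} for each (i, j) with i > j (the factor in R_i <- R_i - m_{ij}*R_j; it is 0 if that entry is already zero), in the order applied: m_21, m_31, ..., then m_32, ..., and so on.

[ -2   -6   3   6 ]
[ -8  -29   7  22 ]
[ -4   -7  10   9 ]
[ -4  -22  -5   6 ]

Forward elimination:
R2 <- R2 - (4)*R1:  [  0  -5  -5  -2 ]
R3 <- R3 - (2)*R1:  [  0   5   4  -3 ]
R4 <- R4 - (2)*R1:  [   0  -10  -11   -6 ]
R3 <- R3 - (-1)*R2:  [  0   0  -1  -5 ]
R4 <- R4 - (2)*R2:  [  0   0  -1  -2 ]
R4 <- R4 - (1)*R3:  [ 0  0  0  3 ]
Multipliers (in order of application): m_{21} = 4, m_{31} = 2, m_{41} = 2, m_{32} = -1, m_{42} = 2, m_{43} = 1

multipliers: 4, 2, 2, -1, 2, 1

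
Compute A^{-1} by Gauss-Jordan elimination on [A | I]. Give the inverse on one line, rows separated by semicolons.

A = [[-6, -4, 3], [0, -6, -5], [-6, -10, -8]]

Gauss-Jordan on [A | I]:
R1 <- (1/-6)*R1:  [    1   2/3  -1/2  |  -1/6     0     0 ]
R3 <- R3 - (-6)*R1:  [   0   -6  -11  |   -1    0    1 ]
R2 <- (1/-6)*R2:  [    0     1   5/6  |     0  -1/6     0 ]
R1 <- R1 - (2/3)*R2:  [      1       0  -19/18  |    -1/6     1/9       0 ]
R3 <- R3 - (-6)*R2:  [  0   0  -6  |  -1  -1   1 ]
R3 <- (1/-6)*R3:  [    0     0     1  |   1/6   1/6  -1/6 ]
R1 <- R1 - (-19/18)*R3:  [       1        0        0  |    1/108   31/108  -19/108 ]
R2 <- R2 - (5/6)*R3:  [      0       1       0  |   -5/36  -11/36    5/36 ]
Right block of [I | A^{-1}] is the inverse:
[ 1/108  31/108  -19/108 ]
[ -5/36  -11/36     5/36 ]
[   1/6     1/6     -1/6 ]

inverse = [1/108 31/108 -19/108; -5/36 -11/36 5/36; 1/6 1/6 -1/6]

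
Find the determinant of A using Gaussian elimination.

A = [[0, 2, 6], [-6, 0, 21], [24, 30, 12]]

det(A) = 72

Forward elimination:
R1 <-> R2   (pivot in column 1 was zero)
[ -6   0  21 ]
[  0   2   6 ]
[ 24  30  12 ]
R3 <- R3 - (-4)*R1:  [  0  30  96 ]
R3 <- R3 - (15)*R2:  [ 0  0  6 ]
Upper-triangular form:
[ -6  0  21 ]
[  0  2   6 ]
[  0  0   6 ]
det(A) = (-1)^1 * (-6) * (2) * (6) = 72  (1 row swap -> sign -1)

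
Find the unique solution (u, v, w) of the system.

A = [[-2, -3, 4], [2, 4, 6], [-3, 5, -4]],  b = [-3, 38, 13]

Forward elimination on [A|b]:
R2 <- R2 - (-1)*R1:  [  0   1  10  35 ]
R3 <- R3 - (3/2)*R1:  [    0  19/2   -10  35/2 ]
R3 <- R3 - (19/2)*R2:  [    0     0  -105  -315 ]
Row echelon form:
[ -2  -3     4  |    -3 ]
[  0   1    10  |    35 ]
[  0   0  -105  |  -315 ]
Back-substitution:
w = (-315) / -105 = 3
v = (35 - (10)*(3)) / 1 = 5
u = (-3 - (-3)*(5) - (4)*(3)) / -2 = 0

(0, 5, 3)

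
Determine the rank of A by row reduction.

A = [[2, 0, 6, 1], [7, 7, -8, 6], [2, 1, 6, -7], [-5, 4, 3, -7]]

Row reduction:
R2 <- R2 - (7/2)*R1:  [   0    7  -29  5/2 ]
R3 <- R3 - (1)*R1:  [  0   1   0  -8 ]
R4 <- R4 - (-5/2)*R1:  [    0     4    18  -9/2 ]
R3 <- R3 - (1/7)*R2:  [       0        0     29/7  -117/14 ]
R4 <- R4 - (4/7)*R2:  [      0       0   242/7  -83/14 ]
R4 <- R4 - (242/29)*R3:  [       0        0        0  3701/58 ]
Row echelon form:
[ 2  0     6        1 ]
[ 0  7   -29      5/2 ]
[ 0  0  29/7  -117/14 ]
[ 0  0     0  3701/58 ]
Nonzero rows / pivot columns: 4

rank(A) = 4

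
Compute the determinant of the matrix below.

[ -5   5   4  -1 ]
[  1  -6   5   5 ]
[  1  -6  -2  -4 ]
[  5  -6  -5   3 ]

Forward elimination:
R2 <- R2 - (-1/5)*R1:  [    0    -5  29/5  24/5 ]
R3 <- R3 - (-1/5)*R1:  [     0     -5   -6/5  -21/5 ]
R4 <- R4 - (-1)*R1:  [  0  -1  -1   2 ]
R3 <- R3 - (1)*R2:  [  0   0  -7  -9 ]
R4 <- R4 - (1/5)*R2:  [      0       0  -54/25   26/25 ]
R4 <- R4 - (54/175)*R3:  [       0        0        0  668/175 ]
Upper-triangular form:
[ -5   5     4       -1 ]
[  0  -5  29/5     24/5 ]
[  0   0    -7       -9 ]
[  0   0     0  668/175 ]
det(A) = (-1)^0 * (-5) * (-5) * (-7) * (668/175) = -668  (0 row swaps -> sign +1)

det(A) = -668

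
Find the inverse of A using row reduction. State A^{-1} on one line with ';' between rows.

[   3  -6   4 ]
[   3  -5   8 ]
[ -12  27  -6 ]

Gauss-Jordan on [A | I]:
R1 <- (1/3)*R1:  [   1   -2  4/3  |  1/3    0    0 ]
R2 <- R2 - (3)*R1:  [  0   1   4  |  -1   1   0 ]
R3 <- R3 - (-12)*R1:  [  0   3  10  |   4   0   1 ]
R1 <- R1 - (-2)*R2:  [    1     0  28/3  |  -5/3     2     0 ]
R3 <- R3 - (3)*R2:  [  0   0  -2  |   7  -3   1 ]
R3 <- (1/-2)*R3:  [    0     0     1  |  -7/2   3/2  -1/2 ]
R1 <- R1 - (28/3)*R3:  [    1     0     0  |    31   -12  14/3 ]
R2 <- R2 - (4)*R3:  [  0   1   0  |  13  -5   2 ]
Right block of [I | A^{-1}] is the inverse:
[   31  -12  14/3 ]
[   13   -5     2 ]
[ -7/2  3/2  -1/2 ]

inverse = [31 -12 14/3; 13 -5 2; -7/2 3/2 -1/2]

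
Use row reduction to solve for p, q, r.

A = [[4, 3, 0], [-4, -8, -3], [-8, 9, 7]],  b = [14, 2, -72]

Forward elimination on [A|b]:
R2 <- R2 - (-1)*R1:  [  0  -5  -3  16 ]
R3 <- R3 - (-2)*R1:  [   0   15    7  -44 ]
R3 <- R3 - (-3)*R2:  [  0   0  -2   4 ]
Row echelon form:
[ 4   3   0  |  14 ]
[ 0  -5  -3  |  16 ]
[ 0   0  -2  |   4 ]
Back-substitution:
r = (4) / -2 = -2
q = (16 - (-3)*(-2)) / -5 = -2
p = (14 - (3)*(-2)) / 4 = 5

(5, -2, -2)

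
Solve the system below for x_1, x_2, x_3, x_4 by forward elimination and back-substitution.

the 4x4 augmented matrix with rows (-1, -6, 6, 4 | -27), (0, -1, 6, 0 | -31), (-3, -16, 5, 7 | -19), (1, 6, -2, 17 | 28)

Forward elimination on [A|b]:
R3 <- R3 - (3)*R1:  [   0    2  -13   -5   62 ]
R4 <- R4 - (-1)*R1:  [  0   0   4  21   1 ]
R3 <- R3 - (-2)*R2:  [  0   0  -1  -5   0 ]
R4 <- R4 - (-4)*R3:  [ 0  0  0  1  1 ]
Row echelon form:
[ -1  -6   6   4  |  -27 ]
[  0  -1   6   0  |  -31 ]
[  0   0  -1  -5  |    0 ]
[  0   0   0   1  |    1 ]
Back-substitution:
x_4 = (1) / 1 = 1
x_3 = (0 - (-5)*(1)) / -1 = -5
x_2 = (-31 - (6)*(-5)) / -1 = 1
x_1 = (-27 - (-6)*(1) - (6)*(-5) - (4)*(1)) / -1 = -5

(-5, 1, -5, 1)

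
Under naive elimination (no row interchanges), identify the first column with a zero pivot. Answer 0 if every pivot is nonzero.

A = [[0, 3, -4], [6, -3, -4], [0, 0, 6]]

Naive forward elimination:
Pivot entry (1,1) is zero but row 2 has 6 in column 1 -> naive elimination stops; a row interchange (e.g. R1 <-> R2) would be required here.

first zero-pivot column = 1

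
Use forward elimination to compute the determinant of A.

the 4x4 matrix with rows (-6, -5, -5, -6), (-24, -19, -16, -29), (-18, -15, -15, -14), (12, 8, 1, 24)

det(A) = -24

Forward elimination:
R2 <- R2 - (4)*R1:  [  0   1   4  -5 ]
R3 <- R3 - (3)*R1:  [ 0  0  0  4 ]
R4 <- R4 - (-2)*R1:  [  0  -2  -9  12 ]
R4 <- R4 - (-2)*R2:  [  0   0  -1   2 ]
R3 <-> R4   (pivot in column 3 was zero)
[ -6  -5  -5  -6 ]
[  0   1   4  -5 ]
[  0   0  -1   2 ]
[  0   0   0   4 ]
Upper-triangular form:
[ -6  -5  -5  -6 ]
[  0   1   4  -5 ]
[  0   0  -1   2 ]
[  0   0   0   4 ]
det(A) = (-1)^1 * (-6) * (1) * (-1) * (4) = -24  (1 row swap -> sign -1)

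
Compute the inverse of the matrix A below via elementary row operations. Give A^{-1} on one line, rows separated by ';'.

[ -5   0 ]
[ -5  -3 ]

Gauss-Jordan on [A | I]:
R1 <- (1/-5)*R1:  [    1     0  |  -1/5     0 ]
R2 <- R2 - (-5)*R1:  [  0  -3  |  -1   1 ]
R2 <- (1/-3)*R2:  [    0     1  |   1/3  -1/3 ]
Right block of [I | A^{-1}] is the inverse:
[ -1/5     0 ]
[  1/3  -1/3 ]

inverse = [-1/5 0; 1/3 -1/3]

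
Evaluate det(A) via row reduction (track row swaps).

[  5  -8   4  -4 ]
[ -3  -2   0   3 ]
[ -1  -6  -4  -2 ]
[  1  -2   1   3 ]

Forward elimination:
R2 <- R2 - (-3/5)*R1:  [     0  -34/5   12/5    3/5 ]
R3 <- R3 - (-1/5)*R1:  [     0  -38/5  -16/5  -14/5 ]
R4 <- R4 - (1/5)*R1:  [    0  -2/5   1/5  19/5 ]
R3 <- R3 - (19/17)*R2:  [       0        0  -100/17   -59/17 ]
R4 <- R4 - (1/17)*R2:  [     0      0   1/17  64/17 ]
R4 <- R4 - (-1/100)*R3:  [       0        0        0  373/100 ]
Upper-triangular form:
[ 5     -8        4       -4 ]
[ 0  -34/5     12/5      3/5 ]
[ 0      0  -100/17   -59/17 ]
[ 0      0        0  373/100 ]
det(A) = (-1)^0 * (5) * (-34/5) * (-100/17) * (373/100) = 746  (0 row swaps -> sign +1)

det(A) = 746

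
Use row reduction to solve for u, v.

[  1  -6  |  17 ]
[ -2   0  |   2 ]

Forward elimination on [A|b]:
R2 <- R2 - (-2)*R1:  [   0  -12   36 ]
Row echelon form:
[ 1   -6  |  17 ]
[ 0  -12  |  36 ]
Back-substitution:
v = (36) / -12 = -3
u = (17 - (-6)*(-3)) / 1 = -1

(-1, -3)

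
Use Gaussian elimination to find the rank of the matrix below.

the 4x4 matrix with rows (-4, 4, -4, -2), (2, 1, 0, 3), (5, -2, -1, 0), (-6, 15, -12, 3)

Row reduction:
R2 <- R2 - (-1/2)*R1:  [  0   3  -2   2 ]
R3 <- R3 - (-5/4)*R1:  [    0     3    -6  -5/2 ]
R4 <- R4 - (3/2)*R1:  [  0   9  -6   6 ]
R3 <- R3 - (1)*R2:  [    0     0    -4  -9/2 ]
R4 <- R4 - (3)*R2:  [ 0  0  0  0 ]
Row echelon form:
[ -4  4  -4    -2 ]
[  0  3  -2     2 ]
[  0  0  -4  -9/2 ]
[  0  0   0     0 ]
Nonzero rows / pivot columns: 3

rank(A) = 3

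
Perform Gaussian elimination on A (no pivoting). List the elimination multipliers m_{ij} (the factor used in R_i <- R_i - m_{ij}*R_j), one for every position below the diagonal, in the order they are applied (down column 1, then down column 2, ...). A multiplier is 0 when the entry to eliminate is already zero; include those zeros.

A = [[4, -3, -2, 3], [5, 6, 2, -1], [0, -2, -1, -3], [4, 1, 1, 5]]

multipliers: 5/4, 0, 1, -8/39, 16/39, -15

Forward elimination:
R2 <- R2 - (5/4)*R1:  [     0   39/4    9/2  -19/4 ]
R3: entry in column 1 is already 0 -> m_{31} = 0 (no row operation needed)
R4 <- R4 - (1)*R1:  [ 0  4  3  2 ]
R3 <- R3 - (-8/39)*R2:  [       0        0    -1/13  -155/39 ]
R4 <- R4 - (16/39)*R2:  [      0       0   15/13  154/39 ]
R4 <- R4 - (-15)*R3:  [      0       0       0  -167/3 ]
Multipliers (in order of application): m_{21} = 5/4, m_{31} = 0, m_{41} = 1, m_{32} = -8/39, m_{42} = 16/39, m_{43} = -15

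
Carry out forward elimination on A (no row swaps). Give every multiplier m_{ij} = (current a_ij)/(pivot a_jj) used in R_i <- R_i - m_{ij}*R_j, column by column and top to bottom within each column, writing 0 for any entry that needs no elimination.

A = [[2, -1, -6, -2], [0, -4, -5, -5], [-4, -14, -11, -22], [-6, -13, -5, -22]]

multipliers: 0, -2, -3, 4, 4, 1

Forward elimination:
R2: entry in column 1 is already 0 -> m_{21} = 0 (no row operation needed)
R3 <- R3 - (-2)*R1:  [   0  -16  -23  -26 ]
R4 <- R4 - (-3)*R1:  [   0  -16  -23  -28 ]
R3 <- R3 - (4)*R2:  [  0   0  -3  -6 ]
R4 <- R4 - (4)*R2:  [  0   0  -3  -8 ]
R4 <- R4 - (1)*R3:  [  0   0   0  -2 ]
Multipliers (in order of application): m_{21} = 0, m_{31} = -2, m_{41} = -3, m_{32} = 4, m_{42} = 4, m_{43} = 1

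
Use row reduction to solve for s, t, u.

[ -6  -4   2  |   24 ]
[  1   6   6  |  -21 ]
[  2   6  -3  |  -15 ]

(-3, -2, -1)

Forward elimination on [A|b]:
R2 <- R2 - (-1/6)*R1:  [    0  16/3  19/3   -17 ]
R3 <- R3 - (-1/3)*R1:  [    0  14/3  -7/3    -7 ]
R3 <- R3 - (7/8)*R2:  [     0      0  -63/8   63/8 ]
Row echelon form:
[ -6    -4      2  |    24 ]
[  0  16/3   19/3  |   -17 ]
[  0     0  -63/8  |  63/8 ]
Back-substitution:
u = (63/8) / (-63/8) = -1
t = (-17 - (19/3)*(-1)) / (16/3) = -2
s = (24 - (-4)*(-2) - (2)*(-1)) / -6 = -3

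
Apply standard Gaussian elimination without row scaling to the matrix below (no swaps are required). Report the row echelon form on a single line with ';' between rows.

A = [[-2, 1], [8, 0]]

REF = [-2 1; 0 4]

Forward elimination:
R2 <- R2 - (-4)*R1:  [ 0  4 ]
Row echelon form:
[ -2  1 ]
[  0  4 ]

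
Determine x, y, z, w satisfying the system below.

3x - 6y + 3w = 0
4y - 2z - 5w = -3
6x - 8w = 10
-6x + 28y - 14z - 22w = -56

Forward elimination on [A|b]:
R3 <- R3 - (2)*R1:  [   0   12    0  -14   10 ]
R4 <- R4 - (-2)*R1:  [   0   16  -14  -16  -56 ]
R3 <- R3 - (3)*R2:  [  0   0   6   1  19 ]
R4 <- R4 - (4)*R2:  [   0    0   -6    4  -44 ]
R4 <- R4 - (-1)*R3:  [   0    0    0    5  -25 ]
Row echelon form:
[ 3  -6   0   3  |    0 ]
[ 0   4  -2  -5  |   -3 ]
[ 0   0   6   1  |   19 ]
[ 0   0   0   5  |  -25 ]
Back-substitution:
w = (-25) / 5 = -5
z = (19 - (1)*(-5)) / 6 = 4
y = (-3 - (-2)*(4) - (-5)*(-5)) / 4 = -5
x = (0 - (-6)*(-5) - (3)*(-5)) / 3 = -5

(-5, -5, 4, -5)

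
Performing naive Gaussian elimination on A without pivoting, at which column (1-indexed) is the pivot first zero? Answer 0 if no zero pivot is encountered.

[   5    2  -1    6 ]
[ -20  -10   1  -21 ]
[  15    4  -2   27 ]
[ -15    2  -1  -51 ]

Naive forward elimination:
R2 <- R2 - (-4)*R1:  [  0  -2  -3   3 ]
R3 <- R3 - (3)*R1:  [  0  -2   1   9 ]
R4 <- R4 - (-3)*R1:  [   0    8   -4  -33 ]
R3 <- R3 - (1)*R2:  [ 0  0  4  6 ]
R4 <- R4 - (-4)*R2:  [   0    0  -16  -21 ]
R4 <- R4 - (-4)*R3:  [ 0  0  0  3 ]
All pivots nonzero; naive elimination completes without hitting a zero pivot.

first zero-pivot column = 0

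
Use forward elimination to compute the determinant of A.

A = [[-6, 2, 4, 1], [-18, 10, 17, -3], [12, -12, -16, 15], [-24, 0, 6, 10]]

det(A) = 288

Forward elimination:
R2 <- R2 - (3)*R1:  [  0   4   5  -6 ]
R3 <- R3 - (-2)*R1:  [  0  -8  -8  17 ]
R4 <- R4 - (4)*R1:  [   0   -8  -10    6 ]
R3 <- R3 - (-2)*R2:  [ 0  0  2  5 ]
R4 <- R4 - (-2)*R2:  [  0   0   0  -6 ]
Upper-triangular form:
[ -6  2  4   1 ]
[  0  4  5  -6 ]
[  0  0  2   5 ]
[  0  0  0  -6 ]
det(A) = (-1)^0 * (-6) * (4) * (2) * (-6) = 288  (0 row swaps -> sign +1)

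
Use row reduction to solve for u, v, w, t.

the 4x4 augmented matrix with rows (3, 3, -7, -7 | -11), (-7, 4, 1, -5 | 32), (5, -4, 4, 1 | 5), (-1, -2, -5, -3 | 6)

(-3, -3, 3, -4)

Forward elimination on [A|b]:
R2 <- R2 - (-7/3)*R1:  [     0     11  -46/3  -64/3   19/3 ]
R3 <- R3 - (5/3)*R1:  [    0    -9  47/3  38/3  70/3 ]
R4 <- R4 - (-1/3)*R1:  [     0     -1  -22/3  -16/3    7/3 ]
R3 <- R3 - (-9/11)*R2:  [       0        0   103/33  -158/33   941/33 ]
R4 <- R4 - (-1/11)*R2:  [      0       0  -96/11  -80/11   32/11 ]
R4 <- R4 - (-288/103)*R3:  [         0          0          0  -2128/103   8512/103 ]
Row echelon form:
[ 3   3      -7         -7  |       -11 ]
[ 0  11   -46/3      -64/3  |      19/3 ]
[ 0   0  103/33    -158/33  |    941/33 ]
[ 0   0       0  -2128/103  |  8512/103 ]
Back-substitution:
t = (8512/103) / (-2128/103) = -4
w = (941/33 - (-158/33)*(-4)) / (103/33) = 3
v = (19/3 - (-46/3)*(3) - (-64/3)*(-4)) / 11 = -3
u = (-11 - (3)*(-3) - (-7)*(3) - (-7)*(-4)) / 3 = -3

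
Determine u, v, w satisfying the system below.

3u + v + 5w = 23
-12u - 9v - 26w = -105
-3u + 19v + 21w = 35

Forward elimination on [A|b]:
R2 <- R2 - (-4)*R1:  [   0   -5   -6  -13 ]
R3 <- R3 - (-1)*R1:  [  0  20  26  58 ]
R3 <- R3 - (-4)*R2:  [ 0  0  2  6 ]
Row echelon form:
[ 3   1   5  |   23 ]
[ 0  -5  -6  |  -13 ]
[ 0   0   2  |    6 ]
Back-substitution:
w = (6) / 2 = 3
v = (-13 - (-6)*(3)) / -5 = -1
u = (23 - (1)*(-1) - (5)*(3)) / 3 = 3

(3, -1, 3)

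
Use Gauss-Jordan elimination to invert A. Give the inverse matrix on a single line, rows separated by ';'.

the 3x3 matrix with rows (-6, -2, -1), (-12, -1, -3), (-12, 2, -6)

Gauss-Jordan on [A | I]:
R1 <- (1/-6)*R1:  [    1   1/3   1/6  |  -1/6     0     0 ]
R2 <- R2 - (-12)*R1:  [  0   3  -1  |  -2   1   0 ]
R3 <- R3 - (-12)*R1:  [  0   6  -4  |  -2   0   1 ]
R2 <- (1/3)*R2:  [    0     1  -1/3  |  -2/3   1/3     0 ]
R1 <- R1 - (1/3)*R2:  [    1     0  5/18  |  1/18  -1/9     0 ]
R3 <- R3 - (6)*R2:  [  0   0  -2  |   2  -2   1 ]
R3 <- (1/-2)*R3:  [    0     0     1  |    -1     1  -1/2 ]
R1 <- R1 - (5/18)*R3:  [     1      0      0  |    1/3  -7/18   5/36 ]
R2 <- R2 - (-1/3)*R3:  [    0     1     0  |    -1   2/3  -1/6 ]
Right block of [I | A^{-1}] is the inverse:
[ 1/3  -7/18  5/36 ]
[  -1    2/3  -1/6 ]
[  -1      1  -1/2 ]

inverse = [1/3 -7/18 5/36; -1 2/3 -1/6; -1 1 -1/2]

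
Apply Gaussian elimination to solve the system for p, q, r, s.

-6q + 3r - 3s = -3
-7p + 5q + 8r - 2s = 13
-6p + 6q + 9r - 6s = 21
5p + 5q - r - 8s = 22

Forward elimination on [A|b]:
R1 <-> R2   (pivot in column 1 was zero)
[ -7   5   8  -2  13 ]
[  0  -6   3  -3  -3 ]
[ -6   6   9  -6  21 ]
[  5   5  -1  -8  22 ]
R3 <- R3 - (6/7)*R1:  [     0   12/7   15/7  -30/7   69/7 ]
R4 <- R4 - (-5/7)*R1:  [     0   60/7   33/7  -66/7  219/7 ]
R3 <- R3 - (-2/7)*R2:  [     0      0      3  -36/7      9 ]
R4 <- R4 - (-10/7)*R2:  [     0      0      9  -96/7     27 ]
R4 <- R4 - (3)*R3:  [    0     0     0  12/7     0 ]
Row echelon form:
[ -7   5  8     -2  |  13 ]
[  0  -6  3     -3  |  -3 ]
[  0   0  3  -36/7  |   9 ]
[  0   0  0   12/7  |   0 ]
Back-substitution:
s = (0) / (12/7) = 0
r = (9 - (-36/7)*(0)) / 3 = 3
q = (-3 - (3)*(3) - (-3)*(0)) / -6 = 2
p = (13 - (5)*(2) - (8)*(3) - (-2)*(0)) / -7 = 3

(3, 2, 3, 0)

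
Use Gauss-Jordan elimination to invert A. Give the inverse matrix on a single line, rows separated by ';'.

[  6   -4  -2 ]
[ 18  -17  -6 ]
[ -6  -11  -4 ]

inverse = [1/90 1/30 -1/18; 3/5 -1/5 0; -5/3 1/2 -1/6]

Gauss-Jordan on [A | I]:
R1 <- (1/6)*R1:  [    1  -2/3  -1/3  |   1/6     0     0 ]
R2 <- R2 - (18)*R1:  [  0  -5   0  |  -3   1   0 ]
R3 <- R3 - (-6)*R1:  [   0  -15   -6  |    1    0    1 ]
R2 <- (1/-5)*R2:  [    0     1     0  |   3/5  -1/5     0 ]
R1 <- R1 - (-2/3)*R2:  [     1      0   -1/3  |  17/30  -2/15      0 ]
R3 <- R3 - (-15)*R2:  [  0   0  -6  |  10  -3   1 ]
R3 <- (1/-6)*R3:  [    0     0     1  |  -5/3   1/2  -1/6 ]
R1 <- R1 - (-1/3)*R3:  [     1      0      0  |   1/90   1/30  -1/18 ]
Right block of [I | A^{-1}] is the inverse:
[ 1/90  1/30  -1/18 ]
[  3/5  -1/5      0 ]
[ -5/3   1/2   -1/6 ]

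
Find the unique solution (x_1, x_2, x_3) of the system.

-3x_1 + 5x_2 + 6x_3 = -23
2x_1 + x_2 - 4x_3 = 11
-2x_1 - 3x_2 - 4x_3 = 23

(-2, -1, -4)

Forward elimination on [A|b]:
R2 <- R2 - (-2/3)*R1:  [     0   13/3      0  -13/3 ]
R3 <- R3 - (2/3)*R1:  [     0  -19/3     -8  115/3 ]
R3 <- R3 - (-19/13)*R2:  [  0   0  -8  32 ]
Row echelon form:
[ -3     5   6  |    -23 ]
[  0  13/3   0  |  -13/3 ]
[  0     0  -8  |     32 ]
Back-substitution:
x_3 = (32) / -8 = -4
x_2 = (-13/3) / (13/3) = -1
x_1 = (-23 - (5)*(-1) - (6)*(-4)) / -3 = -2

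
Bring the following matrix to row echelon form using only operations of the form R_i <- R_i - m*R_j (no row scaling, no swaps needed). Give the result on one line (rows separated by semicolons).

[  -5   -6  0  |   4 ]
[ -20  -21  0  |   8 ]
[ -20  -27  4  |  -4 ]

Forward elimination:
R2 <- R2 - (4)*R1:  [  0   3   0  -8 ]
R3 <- R3 - (4)*R1:  [   0   -3    4  -20 ]
R3 <- R3 - (-1)*R2:  [   0    0    4  -28 ]
Row echelon form:
[ -5  -6  0  |    4 ]
[  0   3  0  |   -8 ]
[  0   0  4  |  -28 ]

REF = [-5 -6 0 4; 0 3 0 -8; 0 0 4 -28]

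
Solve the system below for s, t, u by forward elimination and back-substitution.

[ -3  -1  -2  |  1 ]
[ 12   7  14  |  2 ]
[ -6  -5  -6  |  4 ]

Forward elimination on [A|b]:
R2 <- R2 - (-4)*R1:  [ 0  3  6  6 ]
R3 <- R3 - (2)*R1:  [  0  -3  -2   2 ]
R3 <- R3 - (-1)*R2:  [ 0  0  4  8 ]
Row echelon form:
[ -3  -1  -2  |  1 ]
[  0   3   6  |  6 ]
[  0   0   4  |  8 ]
Back-substitution:
u = (8) / 4 = 2
t = (6 - (6)*(2)) / 3 = -2
s = (1 - (-1)*(-2) - (-2)*(2)) / -3 = -1

(-1, -2, 2)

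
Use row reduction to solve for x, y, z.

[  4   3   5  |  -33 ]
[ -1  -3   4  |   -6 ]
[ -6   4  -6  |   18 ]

Forward elimination on [A|b]:
R2 <- R2 - (-1/4)*R1:  [     0   -9/4   21/4  -57/4 ]
R3 <- R3 - (-3/2)*R1:  [     0   17/2    3/2  -63/2 ]
R3 <- R3 - (-34/9)*R2:  [      0       0    64/3  -256/3 ]
Row echelon form:
[ 4     3     5  |     -33 ]
[ 0  -9/4  21/4  |   -57/4 ]
[ 0     0  64/3  |  -256/3 ]
Back-substitution:
z = (-256/3) / (64/3) = -4
y = (-57/4 - (21/4)*(-4)) / (-9/4) = -3
x = (-33 - (3)*(-3) - (5)*(-4)) / 4 = -1

(-1, -3, -4)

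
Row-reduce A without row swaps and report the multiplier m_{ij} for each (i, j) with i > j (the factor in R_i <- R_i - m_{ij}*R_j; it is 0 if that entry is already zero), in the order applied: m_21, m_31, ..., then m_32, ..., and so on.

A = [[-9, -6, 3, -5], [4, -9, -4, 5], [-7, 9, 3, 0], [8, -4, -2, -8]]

Forward elimination:
R2 <- R2 - (-4/9)*R1:  [     0  -35/3   -8/3   25/9 ]
R3 <- R3 - (7/9)*R1:  [    0  41/3   2/3  35/9 ]
R4 <- R4 - (-8/9)*R1:  [      0   -28/3     2/3  -112/9 ]
R3 <- R3 - (-41/35)*R2:  [      0       0  -86/35    50/7 ]
R4 <- R4 - (4/5)*R2:  [     0      0   14/5  -44/3 ]
R4 <- R4 - (-49/43)*R3:  [        0         0         0  -842/129 ]
Multipliers (in order of application): m_{21} = -4/9, m_{31} = 7/9, m_{41} = -8/9, m_{32} = -41/35, m_{42} = 4/5, m_{43} = -49/43

multipliers: -4/9, 7/9, -8/9, -41/35, 4/5, -49/43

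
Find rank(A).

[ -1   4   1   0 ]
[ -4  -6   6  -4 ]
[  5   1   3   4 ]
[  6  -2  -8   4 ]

rank(A) = 3

Row reduction:
R2 <- R2 - (4)*R1:  [   0  -22    2   -4 ]
R3 <- R3 - (-5)*R1:  [  0  21   8   4 ]
R4 <- R4 - (-6)*R1:  [  0  22  -2   4 ]
R3 <- R3 - (-21/22)*R2:  [      0       0  109/11    2/11 ]
R4 <- R4 - (-1)*R2:  [ 0  0  0  0 ]
Row echelon form:
[ -1    4       1     0 ]
[  0  -22       2    -4 ]
[  0    0  109/11  2/11 ]
[  0    0       0     0 ]
Nonzero rows / pivot columns: 3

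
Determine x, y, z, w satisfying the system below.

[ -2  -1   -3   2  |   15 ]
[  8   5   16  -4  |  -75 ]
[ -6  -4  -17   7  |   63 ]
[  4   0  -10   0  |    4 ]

Forward elimination on [A|b]:
R2 <- R2 - (-4)*R1:  [   0    1    4    4  -15 ]
R3 <- R3 - (3)*R1:  [  0  -1  -8   1  18 ]
R4 <- R4 - (-2)*R1:  [   0   -2  -16    4   34 ]
R3 <- R3 - (-1)*R2:  [  0   0  -4   5   3 ]
R4 <- R4 - (-2)*R2:  [  0   0  -8  12   4 ]
R4 <- R4 - (2)*R3:  [  0   0   0   2  -2 ]
Row echelon form:
[ -2  -1  -3  2  |   15 ]
[  0   1   4  4  |  -15 ]
[  0   0  -4  5  |    3 ]
[  0   0   0  2  |   -2 ]
Back-substitution:
w = (-2) / 2 = -1
z = (3 - (5)*(-1)) / -4 = -2
y = (-15 - (4)*(-2) - (4)*(-1)) / 1 = -3
x = (15 - (-1)*(-3) - (-3)*(-2) - (2)*(-1)) / -2 = -4

(-4, -3, -2, -1)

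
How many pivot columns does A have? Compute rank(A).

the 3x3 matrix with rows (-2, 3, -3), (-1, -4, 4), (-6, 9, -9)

rank(A) = 2

Row reduction:
R2 <- R2 - (1/2)*R1:  [     0  -11/2   11/2 ]
R3 <- R3 - (3)*R1:  [ 0  0  0 ]
Row echelon form:
[ -2      3    -3 ]
[  0  -11/2  11/2 ]
[  0      0     0 ]
Nonzero rows / pivot columns: 2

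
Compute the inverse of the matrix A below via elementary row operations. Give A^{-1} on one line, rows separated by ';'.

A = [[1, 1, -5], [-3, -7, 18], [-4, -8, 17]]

inverse = [25/24 23/24 -17/24; -7/8 -1/8 -1/8; -1/6 1/6 -1/6]

Gauss-Jordan on [A | I]:
R2 <- R2 - (-3)*R1:  [  0  -4   3  |   3   1   0 ]
R3 <- R3 - (-4)*R1:  [  0  -4  -3  |   4   0   1 ]
R2 <- (1/-4)*R2:  [    0     1  -3/4  |  -3/4  -1/4     0 ]
R1 <- R1 - (1)*R2:  [     1      0  -17/4  |    7/4    1/4      0 ]
R3 <- R3 - (-4)*R2:  [  0   0  -6  |   1  -1   1 ]
R3 <- (1/-6)*R3:  [    0     0     1  |  -1/6   1/6  -1/6 ]
R1 <- R1 - (-17/4)*R3:  [      1       0       0  |   25/24   23/24  -17/24 ]
R2 <- R2 - (-3/4)*R3:  [    0     1     0  |  -7/8  -1/8  -1/8 ]
Right block of [I | A^{-1}] is the inverse:
[ 25/24  23/24  -17/24 ]
[  -7/8   -1/8    -1/8 ]
[  -1/6    1/6    -1/6 ]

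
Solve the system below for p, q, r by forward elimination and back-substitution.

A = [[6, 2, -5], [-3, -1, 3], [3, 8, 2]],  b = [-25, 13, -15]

Forward elimination on [A|b]:
R2 <- R2 - (-1/2)*R1:  [   0    0  1/2  1/2 ]
R3 <- R3 - (1/2)*R1:  [    0     7   9/2  -5/2 ]
R2 <-> R3   (pivot in column 2 was zero)
[ 6  2   -5   -25 ]
[ 0  7  9/2  -5/2 ]
[ 0  0  1/2   1/2 ]
Row echelon form:
[ 6  2   -5  |   -25 ]
[ 0  7  9/2  |  -5/2 ]
[ 0  0  1/2  |   1/2 ]
Back-substitution:
r = (1/2) / (1/2) = 1
q = (-5/2 - (9/2)*(1)) / 7 = -1
p = (-25 - (2)*(-1) - (-5)*(1)) / 6 = -3

(-3, -1, 1)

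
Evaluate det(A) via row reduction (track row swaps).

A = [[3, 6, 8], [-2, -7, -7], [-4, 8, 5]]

Forward elimination:
R2 <- R2 - (-2/3)*R1:  [    0    -3  -5/3 ]
R3 <- R3 - (-4/3)*R1:  [    0    16  47/3 ]
R3 <- R3 - (-16/3)*R2:  [    0     0  61/9 ]
Upper-triangular form:
[ 3   6     8 ]
[ 0  -3  -5/3 ]
[ 0   0  61/9 ]
det(A) = (-1)^0 * (3) * (-3) * (61/9) = -61  (0 row swaps -> sign +1)

det(A) = -61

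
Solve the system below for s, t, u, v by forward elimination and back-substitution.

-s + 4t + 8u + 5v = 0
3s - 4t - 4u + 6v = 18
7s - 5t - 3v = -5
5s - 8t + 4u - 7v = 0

(-2, -3, 0, 2)

Forward elimination on [A|b]:
R2 <- R2 - (-3)*R1:  [  0   8  20  21  18 ]
R3 <- R3 - (-7)*R1:  [  0  23  56  32  -5 ]
R4 <- R4 - (-5)*R1:  [  0  12  44  18   0 ]
R3 <- R3 - (23/8)*R2:  [      0       0    -3/2  -227/8  -227/4 ]
R4 <- R4 - (3/2)*R2:  [     0      0     14  -27/2    -27 ]
R4 <- R4 - (-28/3)*R3:  [       0        0        0   -835/3  -1670/3 ]
Row echelon form:
[ -1  4     8       5  |        0 ]
[  0  8    20      21  |       18 ]
[  0  0  -3/2  -227/8  |   -227/4 ]
[  0  0     0  -835/3  |  -1670/3 ]
Back-substitution:
v = (-1670/3) / (-835/3) = 2
u = (-227/4 - (-227/8)*(2)) / (-3/2) = 0
t = (18 - (20)*(0) - (21)*(2)) / 8 = -3
s = (0 - (4)*(-3) - (8)*(0) - (5)*(2)) / -1 = -2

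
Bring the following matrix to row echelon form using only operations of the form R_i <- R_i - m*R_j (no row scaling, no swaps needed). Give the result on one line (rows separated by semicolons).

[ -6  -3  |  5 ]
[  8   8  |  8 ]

Forward elimination:
R2 <- R2 - (-4/3)*R1:  [    0     4  44/3 ]
Row echelon form:
[ -6  -3  |     5 ]
[  0   4  |  44/3 ]

REF = [-6 -3 5; 0 4 44/3]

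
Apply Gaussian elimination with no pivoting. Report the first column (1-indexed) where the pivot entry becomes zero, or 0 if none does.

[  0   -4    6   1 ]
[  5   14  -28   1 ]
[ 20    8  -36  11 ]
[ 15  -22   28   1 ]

Naive forward elimination:
Pivot entry (1,1) is zero but row 2 has 5 in column 1 -> naive elimination stops; a row interchange (e.g. R1 <-> R2) would be required here.

first zero-pivot column = 1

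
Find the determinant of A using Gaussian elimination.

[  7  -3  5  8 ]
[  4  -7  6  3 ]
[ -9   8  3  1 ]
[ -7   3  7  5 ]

Forward elimination:
R2 <- R2 - (4/7)*R1:  [     0  -37/7   22/7  -11/7 ]
R3 <- R3 - (-9/7)*R1:  [    0  29/7  66/7  79/7 ]
R4 <- R4 - (-1)*R1:  [  0   0  12  13 ]
R3 <- R3 - (-29/37)*R2:  [      0       0  440/37  372/37 ]
R4 <- R4 - (111/110)*R3:  [      0       0       0  157/55 ]
Upper-triangular form:
[ 7     -3       5       8 ]
[ 0  -37/7    22/7   -11/7 ]
[ 0      0  440/37  372/37 ]
[ 0      0       0  157/55 ]
det(A) = (-1)^0 * (7) * (-37/7) * (440/37) * (157/55) = -1256  (0 row swaps -> sign +1)

det(A) = -1256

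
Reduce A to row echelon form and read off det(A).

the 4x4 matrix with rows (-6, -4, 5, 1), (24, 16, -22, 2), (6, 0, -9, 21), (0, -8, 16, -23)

Forward elimination:
R2 <- R2 - (-4)*R1:  [  0   0  -2   6 ]
R3 <- R3 - (-1)*R1:  [  0  -4  -4  22 ]
R2 <-> R3   (pivot in column 2 was zero)
[ -6  -4   5    1 ]
[  0  -4  -4   22 ]
[  0   0  -2    6 ]
[  0  -8  16  -23 ]
R4 <- R4 - (2)*R2:  [   0    0   24  -67 ]
R4 <- R4 - (-12)*R3:  [ 0  0  0  5 ]
Upper-triangular form:
[ -6  -4   5   1 ]
[  0  -4  -4  22 ]
[  0   0  -2   6 ]
[  0   0   0   5 ]
det(A) = (-1)^1 * (-6) * (-4) * (-2) * (5) = 240  (1 row swap -> sign -1)

det(A) = 240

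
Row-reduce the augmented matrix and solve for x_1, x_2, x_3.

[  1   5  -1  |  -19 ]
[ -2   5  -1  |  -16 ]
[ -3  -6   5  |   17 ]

(-1, -4, -2)

Forward elimination on [A|b]:
R2 <- R2 - (-2)*R1:  [   0   15   -3  -54 ]
R3 <- R3 - (-3)*R1:  [   0    9    2  -40 ]
R3 <- R3 - (3/5)*R2:  [     0      0   19/5  -38/5 ]
Row echelon form:
[ 1   5    -1  |    -19 ]
[ 0  15    -3  |    -54 ]
[ 0   0  19/5  |  -38/5 ]
Back-substitution:
x_3 = (-38/5) / (19/5) = -2
x_2 = (-54 - (-3)*(-2)) / 15 = -4
x_1 = (-19 - (5)*(-4) - (-1)*(-2)) / 1 = -1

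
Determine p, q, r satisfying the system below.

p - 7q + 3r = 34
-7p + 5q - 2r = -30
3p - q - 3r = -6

(1, -3, 4)

Forward elimination on [A|b]:
R2 <- R2 - (-7)*R1:  [   0  -44   19  208 ]
R3 <- R3 - (3)*R1:  [    0    20   -12  -108 ]
R3 <- R3 - (-5/11)*R2:  [       0        0   -37/11  -148/11 ]
Row echelon form:
[ 1   -7       3  |       34 ]
[ 0  -44      19  |      208 ]
[ 0    0  -37/11  |  -148/11 ]
Back-substitution:
r = (-148/11) / (-37/11) = 4
q = (208 - (19)*(4)) / -44 = -3
p = (34 - (-7)*(-3) - (3)*(4)) / 1 = 1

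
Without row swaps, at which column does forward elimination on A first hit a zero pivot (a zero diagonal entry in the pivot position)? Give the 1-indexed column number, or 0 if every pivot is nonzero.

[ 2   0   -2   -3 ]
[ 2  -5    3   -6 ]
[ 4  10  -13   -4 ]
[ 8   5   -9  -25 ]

Naive forward elimination:
R2 <- R2 - (1)*R1:  [  0  -5   5  -3 ]
R3 <- R3 - (2)*R1:  [  0  10  -9   2 ]
R4 <- R4 - (4)*R1:  [   0    5   -1  -13 ]
R3 <- R3 - (-2)*R2:  [  0   0   1  -4 ]
R4 <- R4 - (-1)*R2:  [   0    0    4  -16 ]
R4 <- R4 - (4)*R3:  [ 0  0  0  0 ]
Matrix at this point:
[ 2   0  -2  -3 ]
[ 0  -5   5  -3 ]
[ 0   0   1  -4 ]
[ 0   0   0   0 ]
Pivot entry (4,4) in the last row is zero and there are no rows below to swap with -> zero pivot in column 4 (A is singular).

first zero-pivot column = 4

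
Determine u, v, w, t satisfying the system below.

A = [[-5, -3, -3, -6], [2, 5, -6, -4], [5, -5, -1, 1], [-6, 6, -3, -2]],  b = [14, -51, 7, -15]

(-4, -5, 1, 3)

Forward elimination on [A|b]:
R2 <- R2 - (-2/5)*R1:  [      0    19/5   -36/5   -32/5  -227/5 ]
R3 <- R3 - (-1)*R1:  [  0  -8  -4  -5  21 ]
R4 <- R4 - (6/5)*R1:  [      0    48/5     3/5    26/5  -159/5 ]
R3 <- R3 - (-40/19)*R2:  [        0         0   -364/19   -351/19  -1417/19 ]
R4 <- R4 - (48/19)*R2:  [       0        0   357/19   406/19  1575/19 ]
R4 <- R4 - (-51/52)*R3:  [    0     0     0  13/4  39/4 ]
Row echelon form:
[ -5    -3       -3       -6  |        14 ]
[  0  19/5    -36/5    -32/5  |    -227/5 ]
[  0     0  -364/19  -351/19  |  -1417/19 ]
[  0     0        0     13/4  |      39/4 ]
Back-substitution:
t = (39/4) / (13/4) = 3
w = (-1417/19 - (-351/19)*(3)) / (-364/19) = 1
v = (-227/5 - (-36/5)*(1) - (-32/5)*(3)) / (19/5) = -5
u = (14 - (-3)*(-5) - (-3)*(1) - (-6)*(3)) / -5 = -4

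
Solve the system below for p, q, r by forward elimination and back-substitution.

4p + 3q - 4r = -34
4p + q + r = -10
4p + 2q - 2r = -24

Forward elimination on [A|b]:
R2 <- R2 - (1)*R1:  [  0  -2   5  24 ]
R3 <- R3 - (1)*R1:  [  0  -1   2  10 ]
R3 <- R3 - (1/2)*R2:  [    0     0  -1/2    -2 ]
Row echelon form:
[ 4   3    -4  |  -34 ]
[ 0  -2     5  |   24 ]
[ 0   0  -1/2  |   -2 ]
Back-substitution:
r = (-2) / (-1/2) = 4
q = (24 - (5)*(4)) / -2 = -2
p = (-34 - (3)*(-2) - (-4)*(4)) / 4 = -3

(-3, -2, 4)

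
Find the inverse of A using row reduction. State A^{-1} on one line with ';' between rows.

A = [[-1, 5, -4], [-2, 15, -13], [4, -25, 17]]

inverse = [-7/2 3/4 -1/4; -9/10 -1/20 -1/4; -1/2 -1/4 -1/4]

Gauss-Jordan on [A | I]:
R1 <- (1/-1)*R1:  [  1  -5   4  |  -1   0   0 ]
R2 <- R2 - (-2)*R1:  [  0   5  -5  |  -2   1   0 ]
R3 <- R3 - (4)*R1:  [  0  -5   1  |   4   0   1 ]
R2 <- (1/5)*R2:  [    0     1    -1  |  -2/5   1/5     0 ]
R1 <- R1 - (-5)*R2:  [  1   0  -1  |  -3   1   0 ]
R3 <- R3 - (-5)*R2:  [  0   0  -4  |   2   1   1 ]
R3 <- (1/-4)*R3:  [    0     0     1  |  -1/2  -1/4  -1/4 ]
R1 <- R1 - (-1)*R3:  [    1     0     0  |  -7/2   3/4  -1/4 ]
R2 <- R2 - (-1)*R3:  [     0      1      0  |  -9/10  -1/20   -1/4 ]
Right block of [I | A^{-1}] is the inverse:
[  -7/2    3/4  -1/4 ]
[ -9/10  -1/20  -1/4 ]
[  -1/2   -1/4  -1/4 ]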